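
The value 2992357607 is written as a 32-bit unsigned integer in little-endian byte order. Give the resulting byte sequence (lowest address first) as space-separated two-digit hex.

E7 C0 5B B2

2992357607 in hexadecimal, padded to 32 bits, is 0xB25BC0E7.
Split into bytes (most-significant first): B2 5B C0 E7.
Little-endian stores the least-significant byte at the lowest address.
So at ascending addresses the bytes are E7 C0 5B B2.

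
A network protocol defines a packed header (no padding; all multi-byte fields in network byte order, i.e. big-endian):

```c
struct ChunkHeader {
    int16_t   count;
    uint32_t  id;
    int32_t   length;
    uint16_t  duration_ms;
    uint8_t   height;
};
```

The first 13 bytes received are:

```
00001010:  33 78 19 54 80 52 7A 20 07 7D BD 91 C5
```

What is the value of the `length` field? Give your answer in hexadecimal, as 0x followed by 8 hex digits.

`length` follows `count` (2 B), `id` (4 B), so it starts at offset 2 + 4 = 6 and occupies 4 bytes.
Bytes at offsets 6..9: 7A 20 07 7D.
In big-endian order the high byte comes first in memory.
The bytes are already most-significant first: 0x7A20077D.

0x7A20077D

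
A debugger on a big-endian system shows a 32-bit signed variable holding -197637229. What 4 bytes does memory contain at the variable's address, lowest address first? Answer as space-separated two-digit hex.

F4 38 4B 93

Two's complement of -197637229 in 32 bits: 197637229 = 0x0BC7B46D; invert → 0xF4384B92; add 1 → 0xF4384B93.
Split into bytes (most-significant first): F4 38 4B 93.
In big-endian order the high byte comes first in memory.
So the memory order matches the most-significant-first order: F4 38 4B 93.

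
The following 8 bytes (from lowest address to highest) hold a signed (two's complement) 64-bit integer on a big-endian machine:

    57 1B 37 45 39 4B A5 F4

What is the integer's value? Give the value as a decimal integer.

6276671276124448244

In big-endian order the high byte comes first in memory.
The bytes are already most-significant first: 0x571B3745394BA5F4.
0x571B3745394BA5F4 = 6276671276124448244.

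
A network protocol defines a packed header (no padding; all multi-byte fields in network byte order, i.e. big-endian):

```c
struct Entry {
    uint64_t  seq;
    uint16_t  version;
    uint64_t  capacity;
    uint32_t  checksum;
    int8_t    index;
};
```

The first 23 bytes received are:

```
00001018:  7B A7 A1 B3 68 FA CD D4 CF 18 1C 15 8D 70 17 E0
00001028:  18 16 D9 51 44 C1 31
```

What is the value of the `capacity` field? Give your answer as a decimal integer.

2023679120149321750

`capacity` follows `seq` (8 B), `version` (2 B), so it starts at offset 8 + 2 = 10 and occupies 8 bytes.
Bytes at offsets 10..17: 1C 15 8D 70 17 E0 18 16.
Big-endian: lowest address holds the most-significant byte.
The bytes are already most-significant first: 0x1C158D7017E01816.
0x1C158D7017E01816 = 2023679120149321750.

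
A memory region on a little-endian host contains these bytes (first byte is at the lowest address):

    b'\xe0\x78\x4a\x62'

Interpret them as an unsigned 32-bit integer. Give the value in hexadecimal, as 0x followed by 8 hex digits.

In little-endian order the low byte comes first in memory.
Reassemble most-significant byte first: 62 4A 78 E0 → 0x624A78E0.

0x624A78E0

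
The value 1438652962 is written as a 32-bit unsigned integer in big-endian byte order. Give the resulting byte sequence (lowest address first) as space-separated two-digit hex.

1438652962 in hexadecimal, padded to 32 bits, is 0x55C01A22.
Split into bytes (most-significant first): 55 C0 1A 22.
Big-endian stores the most-significant byte at the lowest address.
So the memory order matches the most-significant-first order: 55 C0 1A 22.

55 C0 1A 22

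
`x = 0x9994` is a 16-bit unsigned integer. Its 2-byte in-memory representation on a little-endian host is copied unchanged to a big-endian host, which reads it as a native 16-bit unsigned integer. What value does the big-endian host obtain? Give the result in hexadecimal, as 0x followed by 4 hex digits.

0x9499

Stored little-endian, the bytes at ascending addresses are 94 99.
Read back as big-endian, the last byte is least significant, giving 0x9499.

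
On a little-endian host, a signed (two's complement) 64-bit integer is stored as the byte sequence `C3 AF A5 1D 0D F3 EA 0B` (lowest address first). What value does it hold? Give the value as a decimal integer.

858765916625022915

In little-endian order the low byte comes first in memory.
Reassemble most-significant byte first: 0B EA F3 0D 1D A5 AF C3 → 0x0BEAF30D1DA5AFC3.
0x0BEAF30D1DA5AFC3 = 858765916625022915.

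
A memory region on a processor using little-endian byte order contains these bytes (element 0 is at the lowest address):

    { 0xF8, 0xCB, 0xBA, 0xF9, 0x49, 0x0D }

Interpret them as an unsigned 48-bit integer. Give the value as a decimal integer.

Little-endian: lowest address holds the least-significant byte.
Reassemble most-significant byte first: 0D 49 F9 BA CB F8 → 0x0D49F9BACBF8.
0x0D49F9BACBF8 = 14611373542392.

14611373542392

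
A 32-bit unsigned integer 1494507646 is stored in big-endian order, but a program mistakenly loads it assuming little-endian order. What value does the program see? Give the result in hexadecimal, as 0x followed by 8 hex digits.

0x7E601459

1494507646 in 32-bit hexadecimal is 0x5914607E.
Stored big-endian, the bytes at ascending addresses are 59 14 60 7E.
Read back as little-endian, the first byte is least significant, giving 0x7E601459.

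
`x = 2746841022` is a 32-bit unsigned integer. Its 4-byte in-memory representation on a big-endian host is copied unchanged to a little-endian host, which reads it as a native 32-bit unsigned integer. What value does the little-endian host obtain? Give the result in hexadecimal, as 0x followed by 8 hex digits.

2746841022 in 32-bit hexadecimal is 0xA3B977BE.
Stored big-endian, the bytes at ascending addresses are A3 B9 77 BE.
Read back as little-endian, the first byte is least significant, giving 0xBE77B9A3.

0xBE77B9A3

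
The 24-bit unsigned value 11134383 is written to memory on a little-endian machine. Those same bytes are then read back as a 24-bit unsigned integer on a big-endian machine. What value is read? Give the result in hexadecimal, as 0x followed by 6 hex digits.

11134383 in 24-bit hexadecimal is 0xA9E5AF.
Stored little-endian, the bytes at ascending addresses are AF E5 A9.
Read back as big-endian, the last byte is least significant, giving 0xAFE5A9.

0xAFE5A9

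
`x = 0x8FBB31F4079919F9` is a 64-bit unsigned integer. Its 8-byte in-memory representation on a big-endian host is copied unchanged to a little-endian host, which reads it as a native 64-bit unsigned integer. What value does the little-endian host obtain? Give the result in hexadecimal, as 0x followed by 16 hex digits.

0xF9199907F431BB8F

Stored big-endian, the bytes at ascending addresses are 8F BB 31 F4 07 99 19 F9.
Read back as little-endian, the first byte is least significant, giving 0xF9199907F431BB8F.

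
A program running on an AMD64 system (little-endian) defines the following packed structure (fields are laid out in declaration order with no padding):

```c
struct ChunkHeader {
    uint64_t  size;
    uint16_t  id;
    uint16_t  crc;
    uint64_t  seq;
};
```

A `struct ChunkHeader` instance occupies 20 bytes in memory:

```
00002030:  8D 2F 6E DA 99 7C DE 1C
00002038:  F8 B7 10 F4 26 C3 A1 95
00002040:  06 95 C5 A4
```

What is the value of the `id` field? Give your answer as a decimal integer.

47096

`id` follows `size` (8 bytes), so it starts at byte offset 8 and occupies 2 bytes.
Bytes at offsets 8..9: F8 B7.
In little-endian order the low byte comes first in memory.
Reassemble most-significant byte first: B7 F8 → 0xB7F8.
0xB7F8 = 47096.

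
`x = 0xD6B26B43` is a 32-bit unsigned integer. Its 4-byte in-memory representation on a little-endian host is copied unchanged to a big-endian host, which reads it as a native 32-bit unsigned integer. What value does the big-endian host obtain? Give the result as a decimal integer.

Stored little-endian, the bytes at ascending addresses are 43 6B B2 D6.
Read back as big-endian, the last byte is least significant, giving 0x436BB2D6.
0x436BB2D6 = 1131131606.

1131131606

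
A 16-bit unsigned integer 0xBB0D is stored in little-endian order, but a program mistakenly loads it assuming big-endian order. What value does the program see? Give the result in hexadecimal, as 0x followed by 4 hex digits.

Stored little-endian, the bytes at ascending addresses are 0D BB.
Read back as big-endian, the last byte is least significant, giving 0x0DBB.

0x0DBB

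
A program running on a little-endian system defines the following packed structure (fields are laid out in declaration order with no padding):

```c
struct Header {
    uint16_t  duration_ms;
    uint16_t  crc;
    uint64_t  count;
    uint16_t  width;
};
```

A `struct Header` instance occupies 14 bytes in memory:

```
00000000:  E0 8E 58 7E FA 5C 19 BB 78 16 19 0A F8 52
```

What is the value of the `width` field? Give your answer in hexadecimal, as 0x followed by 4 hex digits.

0x52F8

`width` follows `duration_ms` (2 B), `crc` (2 B), `count` (8 B), so it starts at offset 2 + 2 + 8 = 12 and occupies 2 bytes.
Bytes at offsets 12..13: F8 52.
Little-endian stores the least-significant byte at the lowest address.
Reassemble most-significant byte first: 52 F8 → 0x52F8.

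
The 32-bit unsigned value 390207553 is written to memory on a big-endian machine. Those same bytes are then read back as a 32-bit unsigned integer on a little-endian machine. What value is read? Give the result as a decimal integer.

1092108823

390207553 in 32-bit hexadecimal is 0x17421841.
Stored big-endian, the bytes at ascending addresses are 17 42 18 41.
Read back as little-endian, the first byte is least significant, giving 0x41184217.
0x41184217 = 1092108823.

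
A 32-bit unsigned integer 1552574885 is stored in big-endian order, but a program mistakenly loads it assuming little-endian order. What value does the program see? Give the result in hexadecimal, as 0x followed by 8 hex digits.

1552574885 in 32-bit hexadecimal is 0x5C8A69A5.
Stored big-endian, the bytes at ascending addresses are 5C 8A 69 A5.
Read back as little-endian, the first byte is least significant, giving 0xA5698A5C.

0xA5698A5C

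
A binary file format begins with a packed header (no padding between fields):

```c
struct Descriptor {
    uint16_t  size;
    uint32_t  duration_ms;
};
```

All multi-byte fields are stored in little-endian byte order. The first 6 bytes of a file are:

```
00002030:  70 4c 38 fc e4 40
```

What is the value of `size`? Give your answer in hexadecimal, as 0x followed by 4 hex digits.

`size` is the first field, at byte offset 0, occupying 2 bytes.
Bytes at offsets 0..1: 70 4C.
In little-endian order the low byte comes first in memory.
Reassemble most-significant byte first: 4C 70 → 0x4C70.

0x4C70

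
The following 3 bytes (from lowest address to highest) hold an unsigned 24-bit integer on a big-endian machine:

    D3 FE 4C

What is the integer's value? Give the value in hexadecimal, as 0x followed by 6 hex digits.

Big-endian stores the most-significant byte at the lowest address.
The bytes are already most-significant first: 0xD3FE4C.

0xD3FE4C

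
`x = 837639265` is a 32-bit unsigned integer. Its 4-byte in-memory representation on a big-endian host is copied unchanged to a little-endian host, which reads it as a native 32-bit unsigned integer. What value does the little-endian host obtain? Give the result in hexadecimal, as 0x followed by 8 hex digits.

0x615CED31

837639265 in 32-bit hexadecimal is 0x31ED5C61.
Stored big-endian, the bytes at ascending addresses are 31 ED 5C 61.
Read back as little-endian, the first byte is least significant, giving 0x615CED31.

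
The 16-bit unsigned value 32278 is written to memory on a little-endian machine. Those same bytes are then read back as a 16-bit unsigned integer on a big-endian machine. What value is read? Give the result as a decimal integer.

32278 in 16-bit hexadecimal is 0x7E16.
Stored little-endian, the bytes at ascending addresses are 16 7E.
Read back as big-endian, the last byte is least significant, giving 0x167E.
0x167E = 5758.

5758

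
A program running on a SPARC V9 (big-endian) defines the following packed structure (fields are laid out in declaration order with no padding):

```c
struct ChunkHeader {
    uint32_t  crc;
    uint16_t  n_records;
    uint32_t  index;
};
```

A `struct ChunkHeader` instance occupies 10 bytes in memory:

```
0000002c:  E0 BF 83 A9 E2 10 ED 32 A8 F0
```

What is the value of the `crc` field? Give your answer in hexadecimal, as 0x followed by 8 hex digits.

0xE0BF83A9

`crc` is the first field, at byte offset 0, occupying 4 bytes.
Bytes at offsets 0..3: E0 BF 83 A9.
Big-endian stores the most-significant byte at the lowest address.
The bytes are already most-significant first: 0xE0BF83A9.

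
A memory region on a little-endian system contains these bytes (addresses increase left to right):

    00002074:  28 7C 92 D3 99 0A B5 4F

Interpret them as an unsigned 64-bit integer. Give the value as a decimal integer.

5743508555576802344

Little-endian stores the least-significant byte at the lowest address.
Reassemble most-significant byte first: 4F B5 0A 99 D3 92 7C 28 → 0x4FB50A99D3927C28.
0x4FB50A99D3927C28 = 5743508555576802344.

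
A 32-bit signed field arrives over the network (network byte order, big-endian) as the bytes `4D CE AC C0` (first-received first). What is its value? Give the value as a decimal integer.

1305390272

Big-endian: lowest address holds the most-significant byte.
The bytes are already most-significant first: 0x4DCEACC0.
0x4DCEACC0 = 1305390272.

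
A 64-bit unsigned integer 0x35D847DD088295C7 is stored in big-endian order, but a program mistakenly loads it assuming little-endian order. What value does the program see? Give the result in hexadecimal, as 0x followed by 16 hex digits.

Stored big-endian, the bytes at ascending addresses are 35 D8 47 DD 08 82 95 C7.
Read back as little-endian, the first byte is least significant, giving 0xC7958208DD47D835.

0xC7958208DD47D835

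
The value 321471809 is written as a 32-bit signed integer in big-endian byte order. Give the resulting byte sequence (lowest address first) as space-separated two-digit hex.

13 29 45 41

321471809 in hexadecimal, padded to 32 bits, is 0x13294541.
Split into bytes (most-significant first): 13 29 45 41.
Big-endian: lowest address holds the most-significant byte.
So the memory order matches the most-significant-first order: 13 29 45 41.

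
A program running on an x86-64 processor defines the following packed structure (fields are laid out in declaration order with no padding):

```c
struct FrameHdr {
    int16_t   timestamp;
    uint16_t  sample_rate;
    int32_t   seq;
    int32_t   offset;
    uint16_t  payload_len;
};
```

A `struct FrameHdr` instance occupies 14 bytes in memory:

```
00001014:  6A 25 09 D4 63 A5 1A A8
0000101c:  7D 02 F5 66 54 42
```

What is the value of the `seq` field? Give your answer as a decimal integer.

`seq` follows `timestamp` (2 B), `sample_rate` (2 B), so it starts at offset 2 + 2 = 4 and occupies 4 bytes.
Bytes at offsets 4..7: 63 A5 1A A8.
Little-endian stores the least-significant byte at the lowest address.
Reassemble most-significant byte first: A8 1A A5 63 → 0xA81AA563.
Top bit is set, so as a signed 32-bit value this is 0xA81AA563 − 2^32 = -1474648733.

-1474648733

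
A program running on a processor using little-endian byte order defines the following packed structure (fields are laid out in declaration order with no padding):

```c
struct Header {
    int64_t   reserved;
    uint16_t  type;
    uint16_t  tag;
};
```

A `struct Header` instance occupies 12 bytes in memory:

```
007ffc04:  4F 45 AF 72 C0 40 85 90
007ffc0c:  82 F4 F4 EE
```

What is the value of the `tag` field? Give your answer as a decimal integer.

`tag` follows `reserved` (8 B), `type` (2 B), so it starts at offset 8 + 2 = 10 and occupies 2 bytes.
Bytes at offsets 10..11: F4 EE.
In little-endian order the low byte comes first in memory.
Reassemble most-significant byte first: EE F4 → 0xEEF4.
0xEEF4 = 61172.

61172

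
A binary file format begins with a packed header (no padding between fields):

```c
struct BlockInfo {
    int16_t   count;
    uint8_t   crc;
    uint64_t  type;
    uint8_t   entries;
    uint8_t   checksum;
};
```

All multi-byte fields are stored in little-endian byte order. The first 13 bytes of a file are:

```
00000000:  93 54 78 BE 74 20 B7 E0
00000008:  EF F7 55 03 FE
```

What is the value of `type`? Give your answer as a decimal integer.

`type` follows `count` (2 B), `crc` (1 B), so it starts at offset 2 + 1 = 3 and occupies 8 bytes.
Bytes at offsets 3..10: BE 74 20 B7 E0 EF F7 55.
Little-endian stores the least-significant byte at the lowest address.
Reassemble most-significant byte first: 55 F7 EF E0 B7 20 74 BE → 0x55F7EFE0B72074BE.
0x55F7EFE0B72074BE = 6194683560895476926.

6194683560895476926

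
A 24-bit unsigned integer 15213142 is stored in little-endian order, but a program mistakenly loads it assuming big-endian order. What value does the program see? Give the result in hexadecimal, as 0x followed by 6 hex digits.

0x5622E8

15213142 in 24-bit hexadecimal is 0xE82256.
Stored little-endian, the bytes at ascending addresses are 56 22 E8.
Read back as big-endian, the last byte is least significant, giving 0x5622E8.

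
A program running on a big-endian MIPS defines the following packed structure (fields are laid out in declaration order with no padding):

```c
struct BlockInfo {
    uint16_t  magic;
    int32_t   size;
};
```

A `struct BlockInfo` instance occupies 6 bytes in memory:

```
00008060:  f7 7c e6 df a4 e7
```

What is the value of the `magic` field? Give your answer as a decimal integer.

`magic` is the first field, at byte offset 0, occupying 2 bytes.
Bytes at offsets 0..1: F7 7C.
Big-endian stores the most-significant byte at the lowest address.
The bytes are already most-significant first: 0xF77C.
0xF77C = 63356.

63356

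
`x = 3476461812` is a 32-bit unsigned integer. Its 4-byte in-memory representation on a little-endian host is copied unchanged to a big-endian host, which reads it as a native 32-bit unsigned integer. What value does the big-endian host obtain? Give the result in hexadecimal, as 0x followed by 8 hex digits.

0xF49836CF

3476461812 in 32-bit hexadecimal is 0xCF3698F4.
Stored little-endian, the bytes at ascending addresses are F4 98 36 CF.
Read back as big-endian, the last byte is least significant, giving 0xF49836CF.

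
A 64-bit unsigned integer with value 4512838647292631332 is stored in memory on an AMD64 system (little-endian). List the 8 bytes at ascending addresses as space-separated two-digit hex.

24 19 88 F4 D6 D2 A0 3E

4512838647292631332 in hexadecimal, padded to 64 bits, is 0x3EA0D2D6F4881924.
Split into bytes (most-significant first): 3E A0 D2 D6 F4 88 19 24.
Little-endian stores the least-significant byte at the lowest address.
So at ascending addresses the bytes are 24 19 88 F4 D6 D2 A0 3E.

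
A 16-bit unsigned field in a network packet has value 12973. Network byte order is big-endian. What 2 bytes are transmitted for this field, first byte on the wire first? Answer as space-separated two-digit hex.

32 AD

12973 in hexadecimal, padded to 16 bits, is 0x32AD.
Split into bytes (most-significant first): 32 AD.
In big-endian order the high byte comes first in memory.
So the memory order matches the most-significant-first order: 32 AD.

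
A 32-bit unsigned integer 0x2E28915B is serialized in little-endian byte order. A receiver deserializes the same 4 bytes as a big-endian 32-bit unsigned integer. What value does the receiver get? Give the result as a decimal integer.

Stored little-endian, the bytes at ascending addresses are 5B 91 28 2E.
Read back as big-endian, the last byte is least significant, giving 0x5B91282E.
0x5B91282E = 1536239662.

1536239662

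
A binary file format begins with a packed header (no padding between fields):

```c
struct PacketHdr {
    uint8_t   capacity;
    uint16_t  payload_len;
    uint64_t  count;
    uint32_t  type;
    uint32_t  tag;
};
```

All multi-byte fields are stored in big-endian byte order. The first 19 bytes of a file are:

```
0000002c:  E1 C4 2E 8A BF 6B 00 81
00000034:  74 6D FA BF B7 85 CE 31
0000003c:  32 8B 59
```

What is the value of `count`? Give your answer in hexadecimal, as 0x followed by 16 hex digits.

`count` follows `capacity` (1 B), `payload_len` (2 B), so it starts at offset 1 + 2 = 3 and occupies 8 bytes.
Bytes at offsets 3..10: 8A BF 6B 00 81 74 6D FA.
Big-endian stores the most-significant byte at the lowest address.
The bytes are already most-significant first: 0x8ABF6B0081746DFA.

0x8ABF6B0081746DFA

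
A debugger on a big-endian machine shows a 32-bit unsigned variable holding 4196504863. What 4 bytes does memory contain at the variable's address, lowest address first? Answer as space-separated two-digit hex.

FA 21 95 1F

4196504863 in hexadecimal, padded to 32 bits, is 0xFA21951F.
Split into bytes (most-significant first): FA 21 95 1F.
Big-endian stores the most-significant byte at the lowest address.
So the memory order matches the most-significant-first order: FA 21 95 1F.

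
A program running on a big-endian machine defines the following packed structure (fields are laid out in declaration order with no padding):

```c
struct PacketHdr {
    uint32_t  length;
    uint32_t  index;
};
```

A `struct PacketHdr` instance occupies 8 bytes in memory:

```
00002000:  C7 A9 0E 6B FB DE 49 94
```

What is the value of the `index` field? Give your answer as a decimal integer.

4225649044

`index` follows `length` (4 bytes), so it starts at byte offset 4 and occupies 4 bytes.
Bytes at offsets 4..7: FB DE 49 94.
Big-endian stores the most-significant byte at the lowest address.
The bytes are already most-significant first: 0xFBDE4994.
0xFBDE4994 = 4225649044.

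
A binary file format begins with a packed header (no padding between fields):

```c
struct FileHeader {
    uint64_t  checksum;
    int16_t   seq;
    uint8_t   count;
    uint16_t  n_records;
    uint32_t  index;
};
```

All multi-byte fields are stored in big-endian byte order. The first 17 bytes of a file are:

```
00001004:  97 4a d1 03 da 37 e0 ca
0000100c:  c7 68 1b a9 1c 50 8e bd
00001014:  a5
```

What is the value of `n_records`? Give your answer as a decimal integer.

43292

`n_records` follows `checksum` (8 B), `seq` (2 B), `count` (1 B), so it starts at offset 8 + 2 + 1 = 11 and occupies 2 bytes.
Bytes at offsets 11..12: A9 1C.
Big-endian: lowest address holds the most-significant byte.
The bytes are already most-significant first: 0xA91C.
0xA91C = 43292.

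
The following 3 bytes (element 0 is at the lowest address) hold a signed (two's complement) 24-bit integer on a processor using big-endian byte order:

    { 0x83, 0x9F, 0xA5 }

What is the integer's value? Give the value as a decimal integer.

Big-endian stores the most-significant byte at the lowest address.
The bytes are already most-significant first: 0x839FA5.
Top bit is set, so as a signed 24-bit value this is 0x839FA5 − 2^24 = -8151131.

-8151131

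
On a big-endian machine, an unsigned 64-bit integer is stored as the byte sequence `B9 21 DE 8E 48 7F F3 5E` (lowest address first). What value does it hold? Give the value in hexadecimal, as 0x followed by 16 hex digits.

0xB921DE8E487FF35E

In big-endian order the high byte comes first in memory.
The bytes are already most-significant first: 0xB921DE8E487FF35E.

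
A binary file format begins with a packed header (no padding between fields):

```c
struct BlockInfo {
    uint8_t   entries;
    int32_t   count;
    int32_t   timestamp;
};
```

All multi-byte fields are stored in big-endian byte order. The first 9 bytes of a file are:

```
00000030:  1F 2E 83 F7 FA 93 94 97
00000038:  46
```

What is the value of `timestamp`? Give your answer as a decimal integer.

-1818978490

`timestamp` follows `entries` (1 B), `count` (4 B), so it starts at offset 1 + 4 = 5 and occupies 4 bytes.
Bytes at offsets 5..8: 93 94 97 46.
Big-endian: lowest address holds the most-significant byte.
The bytes are already most-significant first: 0x93949746.
Top bit is set, so as a signed 32-bit value this is 0x93949746 − 2^32 = -1818978490.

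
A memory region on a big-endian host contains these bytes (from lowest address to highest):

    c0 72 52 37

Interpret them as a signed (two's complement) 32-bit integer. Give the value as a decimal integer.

Big-endian: lowest address holds the most-significant byte.
The bytes are already most-significant first: 0xC0725237.
Top bit is set, so as a signed 32-bit value this is 0xC0725237 − 2^32 = -1066249673.

-1066249673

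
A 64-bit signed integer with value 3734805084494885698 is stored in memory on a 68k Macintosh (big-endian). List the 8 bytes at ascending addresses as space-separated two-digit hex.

33 D4 B1 6F BE A3 F3 42

3734805084494885698 in hexadecimal, padded to 64 bits, is 0x33D4B16FBEA3F342.
Split into bytes (most-significant first): 33 D4 B1 6F BE A3 F3 42.
In big-endian order the high byte comes first in memory.
So the memory order matches the most-significant-first order: 33 D4 B1 6F BE A3 F3 42.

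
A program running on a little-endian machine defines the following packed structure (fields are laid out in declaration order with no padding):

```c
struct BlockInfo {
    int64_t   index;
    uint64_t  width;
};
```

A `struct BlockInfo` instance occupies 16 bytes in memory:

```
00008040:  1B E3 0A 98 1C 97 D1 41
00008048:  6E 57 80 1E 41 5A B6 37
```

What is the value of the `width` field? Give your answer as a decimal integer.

4014495353578477422

`width` follows `index` (8 bytes), so it starts at byte offset 8 and occupies 8 bytes.
Bytes at offsets 8..15: 6E 57 80 1E 41 5A B6 37.
Little-endian stores the least-significant byte at the lowest address.
Reassemble most-significant byte first: 37 B6 5A 41 1E 80 57 6E → 0x37B65A411E80576E.
0x37B65A411E80576E = 4014495353578477422.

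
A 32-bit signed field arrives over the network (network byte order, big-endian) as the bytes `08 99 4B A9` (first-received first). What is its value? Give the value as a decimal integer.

144264105

In big-endian order the high byte comes first in memory.
The bytes are already most-significant first: 0x08994BA9.
0x08994BA9 = 144264105.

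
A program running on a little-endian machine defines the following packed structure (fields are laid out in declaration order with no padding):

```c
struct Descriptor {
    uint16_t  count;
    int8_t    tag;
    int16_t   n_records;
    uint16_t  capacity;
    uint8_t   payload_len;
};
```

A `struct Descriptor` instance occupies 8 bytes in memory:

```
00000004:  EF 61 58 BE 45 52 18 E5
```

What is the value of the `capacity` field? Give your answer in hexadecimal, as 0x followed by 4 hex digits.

`capacity` follows `count` (2 B), `tag` (1 B), `n_records` (2 B), so it starts at offset 2 + 1 + 2 = 5 and occupies 2 bytes.
Bytes at offsets 5..6: 52 18.
In little-endian order the low byte comes first in memory.
Reassemble most-significant byte first: 18 52 → 0x1852.

0x1852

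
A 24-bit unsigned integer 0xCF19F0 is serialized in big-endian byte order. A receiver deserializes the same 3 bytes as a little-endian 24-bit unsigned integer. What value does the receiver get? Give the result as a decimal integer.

15735247

Stored big-endian, the bytes at ascending addresses are CF 19 F0.
Read back as little-endian, the first byte is least significant, giving 0xF019CF.
0xF019CF = 15735247.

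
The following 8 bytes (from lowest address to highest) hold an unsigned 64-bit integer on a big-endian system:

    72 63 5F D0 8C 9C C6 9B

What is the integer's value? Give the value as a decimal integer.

8242537092335060635

In big-endian order the high byte comes first in memory.
The bytes are already most-significant first: 0x72635FD08C9CC69B.
0x72635FD08C9CC69B = 8242537092335060635.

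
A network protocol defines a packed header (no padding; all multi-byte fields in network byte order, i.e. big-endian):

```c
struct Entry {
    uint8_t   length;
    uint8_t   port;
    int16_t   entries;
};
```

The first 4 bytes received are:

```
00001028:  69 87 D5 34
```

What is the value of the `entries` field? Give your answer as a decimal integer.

`entries` follows `length` (1 B), `port` (1 B), so it starts at offset 1 + 1 = 2 and occupies 2 bytes.
Bytes at offsets 2..3: D5 34.
Big-endian stores the most-significant byte at the lowest address.
The bytes are already most-significant first: 0xD534.
Top bit is set, so as a signed 16-bit value this is 0xD534 − 2^16 = -10956.

-10956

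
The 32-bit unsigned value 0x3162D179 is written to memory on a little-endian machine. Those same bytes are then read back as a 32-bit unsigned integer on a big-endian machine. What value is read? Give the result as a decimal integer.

2043765297

Stored little-endian, the bytes at ascending addresses are 79 D1 62 31.
Read back as big-endian, the last byte is least significant, giving 0x79D16231.
0x79D16231 = 2043765297.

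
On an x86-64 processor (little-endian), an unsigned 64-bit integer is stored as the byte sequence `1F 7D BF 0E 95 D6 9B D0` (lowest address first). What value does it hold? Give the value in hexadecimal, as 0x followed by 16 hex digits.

Little-endian stores the least-significant byte at the lowest address.
Reassemble most-significant byte first: D0 9B D6 95 0E BF 7D 1F → 0xD09BD6950EBF7D1F.

0xD09BD6950EBF7D1F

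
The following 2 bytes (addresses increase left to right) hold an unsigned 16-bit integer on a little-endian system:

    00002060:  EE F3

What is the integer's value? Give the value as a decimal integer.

In little-endian order the low byte comes first in memory.
Reassemble most-significant byte first: F3 EE → 0xF3EE.
0xF3EE = 62446.

62446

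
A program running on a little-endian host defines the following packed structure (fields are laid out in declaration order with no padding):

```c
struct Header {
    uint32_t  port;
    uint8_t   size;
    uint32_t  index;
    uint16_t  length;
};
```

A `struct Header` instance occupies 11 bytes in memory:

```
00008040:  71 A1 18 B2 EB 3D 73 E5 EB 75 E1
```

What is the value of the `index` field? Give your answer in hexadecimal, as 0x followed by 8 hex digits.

`index` follows `port` (4 B), `size` (1 B), so it starts at offset 4 + 1 = 5 and occupies 4 bytes.
Bytes at offsets 5..8: 3D 73 E5 EB.
In little-endian order the low byte comes first in memory.
Reassemble most-significant byte first: EB E5 73 3D → 0xEBE5733D.

0xEBE5733D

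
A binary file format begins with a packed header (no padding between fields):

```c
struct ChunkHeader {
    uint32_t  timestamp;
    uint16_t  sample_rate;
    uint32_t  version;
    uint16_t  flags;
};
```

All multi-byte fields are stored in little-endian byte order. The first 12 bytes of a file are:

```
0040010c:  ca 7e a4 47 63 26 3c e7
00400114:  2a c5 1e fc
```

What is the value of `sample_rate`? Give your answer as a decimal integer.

`sample_rate` follows `timestamp` (4 bytes), so it starts at byte offset 4 and occupies 2 bytes.
Bytes at offsets 4..5: 63 26.
Little-endian stores the least-significant byte at the lowest address.
Reassemble most-significant byte first: 26 63 → 0x2663.
0x2663 = 9827.

9827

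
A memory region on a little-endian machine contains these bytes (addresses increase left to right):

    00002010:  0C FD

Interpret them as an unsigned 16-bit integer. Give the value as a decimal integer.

64780

In little-endian order the low byte comes first in memory.
Reassemble most-significant byte first: FD 0C → 0xFD0C.
0xFD0C = 64780.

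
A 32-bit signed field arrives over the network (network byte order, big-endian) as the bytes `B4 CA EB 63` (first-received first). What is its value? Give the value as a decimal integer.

Big-endian stores the most-significant byte at the lowest address.
The bytes are already most-significant first: 0xB4CAEB63.
Top bit is set, so as a signed 32-bit value this is 0xB4CAEB63 − 2^32 = -1261769885.

-1261769885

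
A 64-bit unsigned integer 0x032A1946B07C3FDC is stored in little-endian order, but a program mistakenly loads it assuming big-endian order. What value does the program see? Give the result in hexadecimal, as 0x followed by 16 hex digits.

0xDC3F7CB046192A03

Stored little-endian, the bytes at ascending addresses are DC 3F 7C B0 46 19 2A 03.
Read back as big-endian, the last byte is least significant, giving 0xDC3F7CB046192A03.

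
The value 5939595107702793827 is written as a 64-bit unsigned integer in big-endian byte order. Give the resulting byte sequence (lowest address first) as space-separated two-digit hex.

5939595107702793827 in hexadecimal, padded to 64 bits, is 0x526DAE47F845E663.
Split into bytes (most-significant first): 52 6D AE 47 F8 45 E6 63.
In big-endian order the high byte comes first in memory.
So the memory order matches the most-significant-first order: 52 6D AE 47 F8 45 E6 63.

52 6D AE 47 F8 45 E6 63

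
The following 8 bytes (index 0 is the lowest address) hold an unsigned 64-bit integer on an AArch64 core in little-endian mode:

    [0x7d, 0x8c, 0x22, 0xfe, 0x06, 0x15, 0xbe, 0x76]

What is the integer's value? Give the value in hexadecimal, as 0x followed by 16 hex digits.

0x76BE1506FE228C7D

In little-endian order the low byte comes first in memory.
Reassemble most-significant byte first: 76 BE 15 06 FE 22 8C 7D → 0x76BE1506FE228C7D.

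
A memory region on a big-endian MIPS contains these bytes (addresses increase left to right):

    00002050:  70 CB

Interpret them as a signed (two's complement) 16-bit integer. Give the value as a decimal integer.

Big-endian: lowest address holds the most-significant byte.
The bytes are already most-significant first: 0x70CB.
0x70CB = 28875.

28875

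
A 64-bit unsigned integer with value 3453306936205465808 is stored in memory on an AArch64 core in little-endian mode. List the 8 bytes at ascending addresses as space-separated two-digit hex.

3453306936205465808 in hexadecimal, padded to 64 bits, is 0x2FEC9C5CB0EB58D0.
Split into bytes (most-significant first): 2F EC 9C 5C B0 EB 58 D0.
Little-endian stores the least-significant byte at the lowest address.
So at ascending addresses the bytes are D0 58 EB B0 5C 9C EC 2F.

D0 58 EB B0 5C 9C EC 2F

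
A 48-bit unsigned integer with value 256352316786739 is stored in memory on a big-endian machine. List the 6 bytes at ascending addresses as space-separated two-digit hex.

256352316786739 in hexadecimal, padded to 48 bits, is 0xE926ACC78833.
Split into bytes (most-significant first): E9 26 AC C7 88 33.
Big-endian stores the most-significant byte at the lowest address.
So the memory order matches the most-significant-first order: E9 26 AC C7 88 33.

E9 26 AC C7 88 33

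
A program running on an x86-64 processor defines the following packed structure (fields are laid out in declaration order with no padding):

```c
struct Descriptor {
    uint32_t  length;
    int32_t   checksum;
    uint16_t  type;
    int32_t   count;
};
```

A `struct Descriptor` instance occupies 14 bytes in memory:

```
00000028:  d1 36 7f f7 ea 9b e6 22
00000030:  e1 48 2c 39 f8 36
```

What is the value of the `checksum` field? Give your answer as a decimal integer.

`checksum` follows `length` (4 bytes), so it starts at byte offset 4 and occupies 4 bytes.
Bytes at offsets 4..7: EA 9B E6 22.
Little-endian stores the least-significant byte at the lowest address.
Reassemble most-significant byte first: 22 E6 9B EA → 0x22E69BEA.
0x22E69BEA = 585538538.

585538538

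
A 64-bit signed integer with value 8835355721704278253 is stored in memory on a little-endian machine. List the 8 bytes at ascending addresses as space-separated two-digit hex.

8835355721704278253 in hexadecimal, padded to 64 bits, is 0x7A9D7D37986608ED.
Split into bytes (most-significant first): 7A 9D 7D 37 98 66 08 ED.
Little-endian stores the least-significant byte at the lowest address.
So at ascending addresses the bytes are ED 08 66 98 37 7D 9D 7A.

ED 08 66 98 37 7D 9D 7A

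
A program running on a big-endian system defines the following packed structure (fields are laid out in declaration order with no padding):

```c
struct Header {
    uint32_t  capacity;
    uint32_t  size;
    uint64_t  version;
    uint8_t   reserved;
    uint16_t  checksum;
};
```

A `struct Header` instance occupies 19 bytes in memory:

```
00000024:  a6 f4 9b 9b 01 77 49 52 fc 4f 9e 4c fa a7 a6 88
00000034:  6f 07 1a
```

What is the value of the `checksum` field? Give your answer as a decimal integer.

`checksum` follows `capacity` (4 B), `size` (4 B), `version` (8 B), `reserved` (1 B), so it starts at offset 4 + 4 + 8 + 1 = 17 and occupies 2 bytes.
Bytes at offsets 17..18: 07 1A.
In big-endian order the high byte comes first in memory.
The bytes are already most-significant first: 0x071A.
0x071A = 1818.

1818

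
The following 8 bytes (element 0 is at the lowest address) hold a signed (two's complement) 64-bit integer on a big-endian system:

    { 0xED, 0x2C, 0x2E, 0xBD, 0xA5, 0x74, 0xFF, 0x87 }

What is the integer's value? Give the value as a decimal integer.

-1356657995685757049

Big-endian stores the most-significant byte at the lowest address.
The bytes are already most-significant first: 0xED2C2EBDA574FF87.
Top bit is set, so as a signed 64-bit value this is 0xED2C2EBDA574FF87 − 2^64 = -1356657995685757049.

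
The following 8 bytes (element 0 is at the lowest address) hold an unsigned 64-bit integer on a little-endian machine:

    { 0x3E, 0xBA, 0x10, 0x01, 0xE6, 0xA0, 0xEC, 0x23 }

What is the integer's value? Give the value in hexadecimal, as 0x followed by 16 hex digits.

0x23ECA0E60110BA3E

In little-endian order the low byte comes first in memory.
Reassemble most-significant byte first: 23 EC A0 E6 01 10 BA 3E → 0x23ECA0E60110BA3E.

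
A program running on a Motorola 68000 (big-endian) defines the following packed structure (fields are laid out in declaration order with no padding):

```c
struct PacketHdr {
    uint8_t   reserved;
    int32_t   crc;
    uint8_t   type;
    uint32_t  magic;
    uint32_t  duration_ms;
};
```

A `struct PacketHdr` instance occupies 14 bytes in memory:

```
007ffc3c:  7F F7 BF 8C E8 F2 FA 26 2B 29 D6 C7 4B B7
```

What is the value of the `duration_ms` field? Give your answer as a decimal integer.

`duration_ms` follows `reserved` (1 B), `crc` (4 B), `type` (1 B), `magic` (4 B), so it starts at offset 1 + 4 + 1 + 4 = 10 and occupies 4 bytes.
Bytes at offsets 10..13: D6 C7 4B B7.
Big-endian stores the most-significant byte at the lowest address.
The bytes are already most-significant first: 0xD6C74BB7.
0xD6C74BB7 = 3603385271.

3603385271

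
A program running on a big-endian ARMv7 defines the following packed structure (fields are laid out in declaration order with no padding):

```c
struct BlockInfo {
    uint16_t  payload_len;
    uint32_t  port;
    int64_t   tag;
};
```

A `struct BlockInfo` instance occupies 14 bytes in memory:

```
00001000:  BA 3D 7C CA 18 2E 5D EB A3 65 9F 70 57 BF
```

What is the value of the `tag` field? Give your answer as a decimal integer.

6767682521916266431

`tag` follows `payload_len` (2 B), `port` (4 B), so it starts at offset 2 + 4 = 6 and occupies 8 bytes.
Bytes at offsets 6..13: 5D EB A3 65 9F 70 57 BF.
Big-endian: lowest address holds the most-significant byte.
The bytes are already most-significant first: 0x5DEBA3659F7057BF.
0x5DEBA3659F7057BF = 6767682521916266431.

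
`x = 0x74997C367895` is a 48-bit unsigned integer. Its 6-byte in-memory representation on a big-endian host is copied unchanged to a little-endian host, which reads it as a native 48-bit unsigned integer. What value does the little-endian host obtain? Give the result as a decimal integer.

Stored big-endian, the bytes at ascending addresses are 74 99 7C 36 78 95.
Read back as little-endian, the first byte is least significant, giving 0x9578367C9974.
0x9578367C9974 = 164343542749556.

164343542749556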